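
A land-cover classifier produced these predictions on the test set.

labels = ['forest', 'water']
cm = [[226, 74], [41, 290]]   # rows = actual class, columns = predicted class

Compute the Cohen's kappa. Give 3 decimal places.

0.633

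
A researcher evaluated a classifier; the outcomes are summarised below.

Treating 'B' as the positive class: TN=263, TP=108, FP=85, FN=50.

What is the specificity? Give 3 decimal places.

0.756

Specificity = TN/(TN+FP) = 263/(263+85) = 0.756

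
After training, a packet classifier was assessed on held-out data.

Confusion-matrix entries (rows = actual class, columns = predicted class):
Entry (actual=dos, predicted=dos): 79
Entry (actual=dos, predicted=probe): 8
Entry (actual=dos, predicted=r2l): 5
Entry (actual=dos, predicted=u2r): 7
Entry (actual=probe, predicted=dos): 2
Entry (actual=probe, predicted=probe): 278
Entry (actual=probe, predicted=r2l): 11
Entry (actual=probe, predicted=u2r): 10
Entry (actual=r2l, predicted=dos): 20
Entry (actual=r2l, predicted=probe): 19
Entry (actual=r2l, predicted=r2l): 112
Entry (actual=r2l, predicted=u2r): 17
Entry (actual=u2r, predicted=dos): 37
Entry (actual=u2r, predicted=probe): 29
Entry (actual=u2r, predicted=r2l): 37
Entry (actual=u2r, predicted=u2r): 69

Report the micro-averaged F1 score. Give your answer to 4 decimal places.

0.7270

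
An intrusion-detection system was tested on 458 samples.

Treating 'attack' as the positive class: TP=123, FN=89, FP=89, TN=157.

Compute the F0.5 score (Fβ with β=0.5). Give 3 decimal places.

Fβ = (1+β²)·TP / ((1+β²)·TP + β²·FN + FP), with β²=1/4
= 1.25·123 / (1.25·123 + 0.25·89 + 89) = 0.580

0.580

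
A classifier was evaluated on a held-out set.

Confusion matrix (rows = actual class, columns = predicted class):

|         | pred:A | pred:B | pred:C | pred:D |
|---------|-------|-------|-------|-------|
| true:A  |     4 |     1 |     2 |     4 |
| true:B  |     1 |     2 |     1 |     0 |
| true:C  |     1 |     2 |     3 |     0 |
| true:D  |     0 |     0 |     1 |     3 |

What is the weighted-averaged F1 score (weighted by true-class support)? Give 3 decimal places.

Per-class F1 score (2·TP/(2·TP+FP+FN)):
  A: TP=4, FP=1+1+0=2, FN=1+2+4=7 → 8/17 = 0.4706
  B: TP=2, FP=1+2+0=3, FN=1+1+0=2 → 4/9 = 0.4444
  C: TP=3, FP=2+1+1=4, FN=1+2+0=3 → 6/13 = 0.4615
  D: TP=3, FP=4+0+0=4, FN=0+0+1=1 → 6/11 = 0.5455
Weighted-F1 score = Σ (supportᵢ/N)·F1 scoreᵢ with N=25: (11/25)·0.4706 + (4/25)·0.4444 + (6/25)·0.4615 + (4/25)·0.5455 = 0.476

0.476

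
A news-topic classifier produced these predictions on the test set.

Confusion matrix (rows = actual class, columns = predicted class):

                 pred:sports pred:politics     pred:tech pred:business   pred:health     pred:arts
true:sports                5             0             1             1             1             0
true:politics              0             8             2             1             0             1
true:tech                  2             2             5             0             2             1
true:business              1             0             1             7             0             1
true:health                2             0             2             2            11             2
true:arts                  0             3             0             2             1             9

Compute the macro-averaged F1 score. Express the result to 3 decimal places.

Per-class F1 score (2·TP/(2·TP+FP+FN)):
  sports: TP=5, FP=0+2+1+2+0=5, FN=0+1+1+1+0=3 → 10/18 = 0.5556
  politics: TP=8, FP=0+2+0+0+3=5, FN=0+2+1+0+1=4 → 16/25 = 0.6400
  tech: TP=5, FP=1+2+1+2+0=6, FN=2+2+0+2+1=7 → 10/23 = 0.4348
  business: TP=7, FP=1+1+0+2+2=6, FN=1+0+1+0+1=3 → 14/23 = 0.6087
  health: TP=11, FP=1+0+2+0+1=4, FN=2+0+2+2+2=8 → 22/34 = 0.6471
  arts: TP=9, FP=0+1+1+1+2=5, FN=0+3+0+2+1=6 → 18/29 = 0.6207
Macro-F1 score = mean = (0.5556 + 0.6400 + 0.4348 + 0.6087 + 0.6471 + 0.6207) / 6 = 0.584

0.584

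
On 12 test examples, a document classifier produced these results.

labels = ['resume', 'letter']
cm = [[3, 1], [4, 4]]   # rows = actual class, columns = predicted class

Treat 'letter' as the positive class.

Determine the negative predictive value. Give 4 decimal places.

0.4286

NPV = TN/(TN+FN) = 3/(3+4) = 0.4286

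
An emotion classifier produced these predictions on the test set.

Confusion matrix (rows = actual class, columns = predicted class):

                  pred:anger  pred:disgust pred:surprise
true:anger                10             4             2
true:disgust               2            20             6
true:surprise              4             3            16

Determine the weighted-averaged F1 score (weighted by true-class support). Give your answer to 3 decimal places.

0.687

Per-class F1 score (2·TP/(2·TP+FP+FN)):
  anger: TP=10, FP=2+4=6, FN=4+2=6 → 20/32 = 0.6250
  disgust: TP=20, FP=4+3=7, FN=2+6=8 → 40/55 = 0.7273
  surprise: TP=16, FP=2+6=8, FN=4+3=7 → 32/47 = 0.6809
Weighted-F1 score = Σ (supportᵢ/N)·F1 scoreᵢ with N=67: (16/67)·0.6250 + (28/67)·0.7273 + (23/67)·0.6809 = 0.687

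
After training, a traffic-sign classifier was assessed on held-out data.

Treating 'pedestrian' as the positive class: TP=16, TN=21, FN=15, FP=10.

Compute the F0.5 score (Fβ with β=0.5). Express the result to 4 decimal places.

0.5926

Fβ = (1+β²)·TP / ((1+β²)·TP + β²·FN + FP), with β²=1/4
= 1.25·16 / (1.25·16 + 0.25·15 + 10) = 0.5926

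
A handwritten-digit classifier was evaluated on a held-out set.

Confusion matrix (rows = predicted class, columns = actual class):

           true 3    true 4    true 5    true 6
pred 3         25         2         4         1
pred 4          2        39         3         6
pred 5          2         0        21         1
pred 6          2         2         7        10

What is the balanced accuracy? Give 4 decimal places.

Balanced accuracy = mean of per-class recall.
  3: recall = 25/31 = 0.80645
  4: recall = 39/43 = 0.90698
  5: recall = 21/35 = 0.60000
  6: recall = 10/18 = 0.55556
Mean = (0.80645 + 0.90698 + 0.60000 + 0.55556) / 4 = 0.7172

0.7172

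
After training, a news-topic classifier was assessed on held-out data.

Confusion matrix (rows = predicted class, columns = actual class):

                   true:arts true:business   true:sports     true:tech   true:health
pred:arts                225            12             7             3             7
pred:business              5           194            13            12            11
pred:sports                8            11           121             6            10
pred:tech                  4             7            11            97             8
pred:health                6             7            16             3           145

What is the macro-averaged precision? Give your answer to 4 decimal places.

0.8140

Per-class precision (TP/(TP+FP)):
  arts: TP=225, FP=12+7+3+7=29 → 225/254 = 0.88583
  business: TP=194, FP=5+13+12+11=41 → 194/235 = 0.82553
  sports: TP=121, FP=8+11+6+10=35 → 121/156 = 0.77564
  tech: TP=97, FP=4+7+11+8=30 → 97/127 = 0.76378
  health: TP=145, FP=6+7+16+3=32 → 145/177 = 0.81921
Macro-precision = mean = (0.88583 + 0.82553 + 0.77564 + 0.76378 + 0.81921) / 5 = 0.8140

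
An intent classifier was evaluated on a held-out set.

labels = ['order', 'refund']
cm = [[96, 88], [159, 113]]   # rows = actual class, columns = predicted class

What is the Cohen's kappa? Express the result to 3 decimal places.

-0.059

Observed agreement pₒ = trace/N = 209/456 = 0.4583
Expected agreement pₑ = Σ (rowᵢ·colᵢ)/N² = (184·255 + 272·201)/456² = 0.4886
κ = (pₒ − pₑ)/(1 − pₑ) = (0.4583 − 0.4886)/(1 − 0.4886) = -0.059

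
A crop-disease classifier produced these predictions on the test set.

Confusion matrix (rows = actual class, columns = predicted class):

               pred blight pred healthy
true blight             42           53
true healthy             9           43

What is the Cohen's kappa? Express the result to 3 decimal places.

Observed agreement pₒ = trace/N = 85/147 = 0.5782
Expected agreement pₑ = Σ (rowᵢ·colᵢ)/N² = (95·51 + 52·96)/147² = 0.4552
κ = (pₒ − pₑ)/(1 − pₑ) = (0.5782 − 0.4552)/(1 − 0.4552) = 0.226

0.226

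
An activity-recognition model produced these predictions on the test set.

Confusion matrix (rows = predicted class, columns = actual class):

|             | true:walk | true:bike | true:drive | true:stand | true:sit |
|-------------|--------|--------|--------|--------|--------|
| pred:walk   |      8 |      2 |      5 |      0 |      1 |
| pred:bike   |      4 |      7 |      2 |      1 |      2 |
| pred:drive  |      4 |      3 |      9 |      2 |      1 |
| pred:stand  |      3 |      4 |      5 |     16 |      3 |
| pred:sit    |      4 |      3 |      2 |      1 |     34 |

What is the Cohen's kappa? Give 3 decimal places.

0.469

Observed agreement pₒ = trace/N = 74/126 = 0.5873
Expected agreement pₑ = Σ (rowᵢ·colᵢ)/N² = (23·16 + 19·16 + 23·19 + 20·31 + 41·44)/126² = 0.2225
κ = (pₒ − pₑ)/(1 − pₑ) = (0.5873 − 0.2225)/(1 − 0.2225) = 0.469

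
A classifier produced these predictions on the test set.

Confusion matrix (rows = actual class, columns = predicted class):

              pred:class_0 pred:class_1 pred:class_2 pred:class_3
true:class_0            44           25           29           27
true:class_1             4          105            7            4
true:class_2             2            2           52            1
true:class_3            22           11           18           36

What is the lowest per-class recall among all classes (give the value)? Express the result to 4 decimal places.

0.3520

Per-class recall (TP/(TP+FN)):
  class_0: TP=44, FN=25+29+27=81 → 44/125 = 0.35200
  class_1: TP=105, FN=4+7+4=15 → 105/120 = 0.87500
  class_2: TP=52, FN=2+2+1=5 → 52/57 = 0.91228
  class_3: TP=36, FN=22+11+18=51 → 36/87 = 0.41379
Lowest is class 'class_0' with recall = 0.3520.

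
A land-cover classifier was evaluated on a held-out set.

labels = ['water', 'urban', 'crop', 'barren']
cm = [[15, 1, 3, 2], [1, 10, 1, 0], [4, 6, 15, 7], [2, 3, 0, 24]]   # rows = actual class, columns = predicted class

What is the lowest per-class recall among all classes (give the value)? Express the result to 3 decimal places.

0.469

Per-class recall (TP/(TP+FN)):
  water: TP=15, FN=1+3+2=6 → 15/21 = 0.7143
  urban: TP=10, FN=1+1+0=2 → 10/12 = 0.8333
  crop: TP=15, FN=4+6+7=17 → 15/32 = 0.4688
  barren: TP=24, FN=2+3+0=5 → 24/29 = 0.8276
Lowest is class 'crop' with recall = 0.469.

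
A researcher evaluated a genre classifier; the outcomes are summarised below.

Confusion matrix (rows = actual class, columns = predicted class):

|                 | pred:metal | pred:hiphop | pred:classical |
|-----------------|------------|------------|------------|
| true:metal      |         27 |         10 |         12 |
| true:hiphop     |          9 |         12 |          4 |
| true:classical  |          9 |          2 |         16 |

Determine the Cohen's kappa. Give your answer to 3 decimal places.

Observed agreement pₒ = trace/N = 55/101 = 0.5446
Expected agreement pₑ = Σ (rowᵢ·colᵢ)/N² = (49·45 + 25·24 + 27·32)/101² = 0.3597
κ = (pₒ − pₑ)/(1 − pₑ) = (0.5446 − 0.3597)/(1 − 0.3597) = 0.289

0.289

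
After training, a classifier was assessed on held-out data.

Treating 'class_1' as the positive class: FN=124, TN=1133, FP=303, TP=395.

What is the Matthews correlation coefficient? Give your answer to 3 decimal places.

0.507

MCC = (TP·TN − FP·FN) / √((TP+FP)(TP+FN)(TN+FP)(TN+FN))
Numerator = 395·1133 − 303·124 = 409963
Denominator = √(698·519·1436·1257) = √653901747624 = 808641.9156
MCC = 409963 / 808641.9156 = 0.507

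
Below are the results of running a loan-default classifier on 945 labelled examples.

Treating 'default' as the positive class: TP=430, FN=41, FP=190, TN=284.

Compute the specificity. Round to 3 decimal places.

0.599

Specificity = TN/(TN+FP) = 284/(284+190) = 0.599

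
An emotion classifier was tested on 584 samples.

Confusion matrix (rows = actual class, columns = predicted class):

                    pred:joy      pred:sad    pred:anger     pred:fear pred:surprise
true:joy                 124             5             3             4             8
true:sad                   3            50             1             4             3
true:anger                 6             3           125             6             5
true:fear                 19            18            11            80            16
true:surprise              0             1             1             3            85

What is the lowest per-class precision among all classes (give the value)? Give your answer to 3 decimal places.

0.649

Per-class precision (TP/(TP+FP)):
  joy: TP=124, FP=3+6+19+0=28 → 124/152 = 0.8158
  sad: TP=50, FP=5+3+18+1=27 → 50/77 = 0.6494
  anger: TP=125, FP=3+1+11+1=16 → 125/141 = 0.8865
  fear: TP=80, FP=4+4+6+3=17 → 80/97 = 0.8247
  surprise: TP=85, FP=8+3+5+16=32 → 85/117 = 0.7265
Lowest is class 'sad' with precision = 0.649.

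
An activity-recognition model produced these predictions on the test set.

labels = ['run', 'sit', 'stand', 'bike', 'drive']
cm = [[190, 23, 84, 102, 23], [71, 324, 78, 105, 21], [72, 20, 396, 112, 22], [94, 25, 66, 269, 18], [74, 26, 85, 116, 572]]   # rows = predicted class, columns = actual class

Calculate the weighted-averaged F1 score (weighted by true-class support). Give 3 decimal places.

0.571

Per-class F1 score (2·TP/(2·TP+FP+FN)):
  run: TP=190, FP=23+84+102+23=232, FN=71+72+94+74=311 → 380/923 = 0.4117
  sit: TP=324, FP=71+78+105+21=275, FN=23+20+25+26=94 → 648/1017 = 0.6372
  stand: TP=396, FP=72+20+112+22=226, FN=84+78+66+85=313 → 792/1331 = 0.5950
  bike: TP=269, FP=94+25+66+18=203, FN=102+105+112+116=435 → 538/1176 = 0.4575
  drive: TP=572, FP=74+26+85+116=301, FN=23+21+22+18=84 → 1144/1529 = 0.7482
Weighted-F1 score = Σ (supportᵢ/N)·F1 scoreᵢ with N=2988: (501/2988)·0.4117 + (418/2988)·0.6372 + (709/2988)·0.5950 + (704/2988)·0.4575 + (656/2988)·0.7482 = 0.571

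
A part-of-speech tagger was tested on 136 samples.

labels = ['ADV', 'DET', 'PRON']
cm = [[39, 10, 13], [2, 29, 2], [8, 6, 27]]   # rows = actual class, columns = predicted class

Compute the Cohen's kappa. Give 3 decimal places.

Observed agreement pₒ = trace/N = 95/136 = 0.6985
Expected agreement pₑ = Σ (rowᵢ·colᵢ)/N² = (62·49 + 33·45 + 41·42)/136² = 0.3376
κ = (pₒ − pₑ)/(1 − pₑ) = (0.6985 − 0.3376)/(1 − 0.3376) = 0.545

0.545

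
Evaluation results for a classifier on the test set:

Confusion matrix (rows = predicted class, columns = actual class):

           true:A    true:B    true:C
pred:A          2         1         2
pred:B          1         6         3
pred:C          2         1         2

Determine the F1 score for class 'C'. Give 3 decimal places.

0.333

Treat 'C' as positive and all other classes as negative.
F1 score = 2·TP/(2·TP+FP+FN).
C: TP=2, FP=2+1=3, FN=2+3=5 → 4/12 = 0.3333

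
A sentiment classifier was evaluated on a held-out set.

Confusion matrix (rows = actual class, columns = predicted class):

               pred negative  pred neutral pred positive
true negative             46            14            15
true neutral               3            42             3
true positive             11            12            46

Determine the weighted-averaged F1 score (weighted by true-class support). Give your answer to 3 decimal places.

0.696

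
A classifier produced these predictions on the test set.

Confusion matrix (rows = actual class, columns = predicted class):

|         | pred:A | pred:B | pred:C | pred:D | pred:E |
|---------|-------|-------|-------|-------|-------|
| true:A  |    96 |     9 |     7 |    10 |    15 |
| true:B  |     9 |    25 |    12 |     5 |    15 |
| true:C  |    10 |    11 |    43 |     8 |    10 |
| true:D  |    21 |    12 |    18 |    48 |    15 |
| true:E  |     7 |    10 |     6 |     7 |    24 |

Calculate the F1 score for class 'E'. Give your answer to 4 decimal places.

F1 score = 2·TP/(2·TP+FP+FN).
E: TP=24, FP=15+15+10+15=55, FN=7+10+6+7=30 → 48/133 = 0.36090

0.3609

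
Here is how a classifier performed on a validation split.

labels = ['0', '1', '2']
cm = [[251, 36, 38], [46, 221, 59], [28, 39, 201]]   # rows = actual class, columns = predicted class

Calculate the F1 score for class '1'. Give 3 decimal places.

0.711

Treat '1' as positive and all other classes as negative.
F1 score = 2·TP/(2·TP+FP+FN).
1: TP=221, FP=36+39=75, FN=46+59=105 → 442/622 = 0.7106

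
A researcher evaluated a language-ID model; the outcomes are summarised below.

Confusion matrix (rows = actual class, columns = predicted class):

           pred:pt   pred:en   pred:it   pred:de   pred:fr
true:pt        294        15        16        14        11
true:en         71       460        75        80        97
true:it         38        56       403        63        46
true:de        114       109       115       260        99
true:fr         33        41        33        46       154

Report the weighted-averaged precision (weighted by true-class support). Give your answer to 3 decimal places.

Per-class precision (TP/(TP+FP)):
  pt: TP=294, FP=71+38+114+33=256 → 294/550 = 0.5345
  en: TP=460, FP=15+56+109+41=221 → 460/681 = 0.6755
  it: TP=403, FP=16+75+115+33=239 → 403/642 = 0.6277
  de: TP=260, FP=14+80+63+46=203 → 260/463 = 0.5616
  fr: TP=154, FP=11+97+46+99=253 → 154/407 = 0.3784
Weighted-precision = Σ (supportᵢ/N)·precisionᵢ with N=2743: (350/2743)·0.5345 + (783/2743)·0.6755 + (606/2743)·0.6277 + (697/2743)·0.5616 + (307/2743)·0.3784 = 0.585

0.585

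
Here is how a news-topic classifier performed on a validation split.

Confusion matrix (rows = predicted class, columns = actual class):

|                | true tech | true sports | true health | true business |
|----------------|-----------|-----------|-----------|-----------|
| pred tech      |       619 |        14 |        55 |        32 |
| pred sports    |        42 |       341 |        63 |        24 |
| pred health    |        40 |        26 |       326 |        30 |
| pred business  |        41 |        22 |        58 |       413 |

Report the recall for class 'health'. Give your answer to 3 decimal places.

0.649

One-vs-rest for 'health': TP = diagonal; FP = other classes predicted 'health'; FN = 'health' predicted as other.
recall = TP/(TP+FN).
health: TP=326, FN=55+63+58=176 → 326/502 = 0.6494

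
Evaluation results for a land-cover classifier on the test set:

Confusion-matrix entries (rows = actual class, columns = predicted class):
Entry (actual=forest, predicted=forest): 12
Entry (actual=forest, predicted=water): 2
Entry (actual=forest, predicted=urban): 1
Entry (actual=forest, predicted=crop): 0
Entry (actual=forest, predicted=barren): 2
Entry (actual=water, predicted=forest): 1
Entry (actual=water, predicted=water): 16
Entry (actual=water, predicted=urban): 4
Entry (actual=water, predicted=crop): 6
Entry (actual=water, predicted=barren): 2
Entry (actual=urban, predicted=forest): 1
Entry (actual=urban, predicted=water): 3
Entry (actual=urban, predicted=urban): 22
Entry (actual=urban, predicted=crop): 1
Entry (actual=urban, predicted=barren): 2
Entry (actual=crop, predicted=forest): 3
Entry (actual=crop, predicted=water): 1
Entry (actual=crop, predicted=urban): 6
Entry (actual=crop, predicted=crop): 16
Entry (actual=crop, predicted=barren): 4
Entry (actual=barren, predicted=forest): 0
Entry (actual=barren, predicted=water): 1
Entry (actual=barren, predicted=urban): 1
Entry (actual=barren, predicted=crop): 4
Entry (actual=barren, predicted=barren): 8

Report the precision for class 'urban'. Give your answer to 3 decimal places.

0.647

Treat 'urban' as positive and all other classes as negative.
precision = TP/(TP+FP).
urban: TP=22, FP=1+4+6+1=12 → 22/34 = 0.6471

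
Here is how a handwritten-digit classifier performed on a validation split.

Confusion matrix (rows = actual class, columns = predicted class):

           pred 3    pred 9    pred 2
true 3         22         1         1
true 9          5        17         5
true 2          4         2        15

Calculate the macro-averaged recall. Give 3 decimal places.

0.754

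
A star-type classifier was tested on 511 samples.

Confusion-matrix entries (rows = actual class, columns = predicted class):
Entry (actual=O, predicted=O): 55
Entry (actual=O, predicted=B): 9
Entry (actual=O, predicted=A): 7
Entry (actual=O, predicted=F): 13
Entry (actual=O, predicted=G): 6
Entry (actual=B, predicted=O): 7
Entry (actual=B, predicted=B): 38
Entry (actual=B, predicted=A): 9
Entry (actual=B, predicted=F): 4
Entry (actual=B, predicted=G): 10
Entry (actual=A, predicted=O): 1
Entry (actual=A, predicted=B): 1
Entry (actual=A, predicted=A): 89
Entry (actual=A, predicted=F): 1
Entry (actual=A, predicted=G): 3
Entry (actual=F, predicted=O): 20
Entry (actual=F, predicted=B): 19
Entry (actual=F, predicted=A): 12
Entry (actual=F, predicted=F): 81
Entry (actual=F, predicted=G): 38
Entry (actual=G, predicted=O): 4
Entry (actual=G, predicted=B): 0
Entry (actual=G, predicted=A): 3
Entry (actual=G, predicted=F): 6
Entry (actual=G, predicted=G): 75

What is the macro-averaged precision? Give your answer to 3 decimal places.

Per-class precision (TP/(TP+FP)):
  O: TP=55, FP=7+1+20+4=32 → 55/87 = 0.6322
  B: TP=38, FP=9+1+19+0=29 → 38/67 = 0.5672
  A: TP=89, FP=7+9+12+3=31 → 89/120 = 0.7417
  F: TP=81, FP=13+4+1+6=24 → 81/105 = 0.7714
  G: TP=75, FP=6+10+3+38=57 → 75/132 = 0.5682
Macro-precision = mean = (0.6322 + 0.5672 + 0.7417 + 0.7714 + 0.5682) / 5 = 0.656

0.656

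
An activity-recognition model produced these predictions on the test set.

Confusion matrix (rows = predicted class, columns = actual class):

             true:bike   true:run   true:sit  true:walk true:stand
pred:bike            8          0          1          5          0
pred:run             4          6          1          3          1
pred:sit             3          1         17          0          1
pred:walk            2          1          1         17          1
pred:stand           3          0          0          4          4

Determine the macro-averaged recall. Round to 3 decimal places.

0.632

Per-class recall (TP/(TP+FN)):
  bike: TP=8, FN=4+3+2+3=12 → 8/20 = 0.4000
  run: TP=6, FN=0+1+1+0=2 → 6/8 = 0.7500
  sit: TP=17, FN=1+1+1+0=3 → 17/20 = 0.8500
  walk: TP=17, FN=5+3+0+4=12 → 17/29 = 0.5862
  stand: TP=4, FN=0+1+1+1=3 → 4/7 = 0.5714
Macro-recall = mean = (0.4000 + 0.7500 + 0.8500 + 0.5862 + 0.5714) / 5 = 0.632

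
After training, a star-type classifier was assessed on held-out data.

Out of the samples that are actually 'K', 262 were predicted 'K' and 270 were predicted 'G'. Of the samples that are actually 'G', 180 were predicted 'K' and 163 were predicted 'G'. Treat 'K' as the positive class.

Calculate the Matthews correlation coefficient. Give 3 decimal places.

MCC = (TP·TN − FP·FN) / √((TP+FP)(TP+FN)(TN+FP)(TN+FN))
Numerator = 262·163 − 180·270 = -5894
Denominator = √(442·532·343·433) = √34923351736 = 186877.9060
MCC = -5894 / 186877.9060 = -0.032

-0.032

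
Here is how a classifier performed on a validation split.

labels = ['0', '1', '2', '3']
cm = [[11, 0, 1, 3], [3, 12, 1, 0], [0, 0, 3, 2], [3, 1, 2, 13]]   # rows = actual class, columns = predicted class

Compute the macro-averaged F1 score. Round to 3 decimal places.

Per-class F1 score (2·TP/(2·TP+FP+FN)):
  0: TP=11, FP=3+0+3=6, FN=0+1+3=4 → 22/32 = 0.6875
  1: TP=12, FP=0+0+1=1, FN=3+1+0=4 → 24/29 = 0.8276
  2: TP=3, FP=1+1+2=4, FN=0+0+2=2 → 6/12 = 0.5000
  3: TP=13, FP=3+0+2=5, FN=3+1+2=6 → 26/37 = 0.7027
Macro-F1 score = mean = (0.6875 + 0.8276 + 0.5000 + 0.7027) / 4 = 0.679

0.679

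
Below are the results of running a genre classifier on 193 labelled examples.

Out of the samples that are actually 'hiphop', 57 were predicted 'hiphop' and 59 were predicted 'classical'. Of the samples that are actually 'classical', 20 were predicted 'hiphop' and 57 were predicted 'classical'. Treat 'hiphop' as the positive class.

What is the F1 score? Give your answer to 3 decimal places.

0.591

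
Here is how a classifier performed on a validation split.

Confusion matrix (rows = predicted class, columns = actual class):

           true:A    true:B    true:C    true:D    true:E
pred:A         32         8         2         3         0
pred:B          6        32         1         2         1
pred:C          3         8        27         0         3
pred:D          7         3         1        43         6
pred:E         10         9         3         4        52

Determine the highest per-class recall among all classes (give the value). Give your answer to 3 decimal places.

Per-class recall (TP/(TP+FN)):
  A: TP=32, FN=6+3+7+10=26 → 32/58 = 0.5517
  B: TP=32, FN=8+8+3+9=28 → 32/60 = 0.5333
  C: TP=27, FN=2+1+1+3=7 → 27/34 = 0.7941
  D: TP=43, FN=3+2+0+4=9 → 43/52 = 0.8269
  E: TP=52, FN=0+1+3+6=10 → 52/62 = 0.8387
Highest is class 'E' with recall = 0.839.

0.839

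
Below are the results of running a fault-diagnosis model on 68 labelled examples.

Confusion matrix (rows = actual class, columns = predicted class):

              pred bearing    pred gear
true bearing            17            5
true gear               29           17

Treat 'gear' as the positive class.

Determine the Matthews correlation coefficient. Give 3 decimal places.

0.142

MCC = (TP·TN − FP·FN) / √((TP+FP)(TP+FN)(TN+FP)(TN+FN))
Numerator = 17·17 − 5·29 = 144
Denominator = √(22·46·22·46) = √1024144 = 1012.0000
MCC = 144 / 1012.0000 = 0.142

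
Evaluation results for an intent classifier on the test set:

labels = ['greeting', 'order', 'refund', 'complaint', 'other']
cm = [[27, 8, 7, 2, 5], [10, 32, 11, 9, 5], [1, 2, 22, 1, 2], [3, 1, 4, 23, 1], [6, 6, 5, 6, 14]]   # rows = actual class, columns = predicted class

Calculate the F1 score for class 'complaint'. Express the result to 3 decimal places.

0.630

One-vs-rest for 'complaint': TP = diagonal; FP = other classes predicted 'complaint'; FN = 'complaint' predicted as other.
F1 score = 2·TP/(2·TP+FP+FN).
complaint: TP=23, FP=2+9+1+6=18, FN=3+1+4+1=9 → 46/73 = 0.6301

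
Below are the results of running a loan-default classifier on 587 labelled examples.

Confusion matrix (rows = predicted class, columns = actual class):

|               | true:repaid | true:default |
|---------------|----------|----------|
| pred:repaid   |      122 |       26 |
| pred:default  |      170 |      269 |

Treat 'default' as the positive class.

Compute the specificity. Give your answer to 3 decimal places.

Specificity = TN/(TN+FP) = 122/(122+170) = 0.418

0.418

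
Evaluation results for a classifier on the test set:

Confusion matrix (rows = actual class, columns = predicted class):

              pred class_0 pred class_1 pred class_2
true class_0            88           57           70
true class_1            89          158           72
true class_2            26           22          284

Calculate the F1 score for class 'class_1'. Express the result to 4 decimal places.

Take TP from the diagonal, FP from the rest of the 'class_1' prediction marginal, FN from the rest of the 'class_1' actual marginal.
F1 score = 2·TP/(2·TP+FP+FN).
class_1: TP=158, FP=57+22=79, FN=89+72=161 → 316/556 = 0.56835

0.5683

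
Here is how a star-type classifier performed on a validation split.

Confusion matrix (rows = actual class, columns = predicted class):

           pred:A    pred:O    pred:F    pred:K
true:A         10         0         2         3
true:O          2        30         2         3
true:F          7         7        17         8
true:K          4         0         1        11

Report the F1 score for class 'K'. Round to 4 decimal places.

Treat 'K' as positive and all other classes as negative.
F1 score = 2·TP/(2·TP+FP+FN).
K: TP=11, FP=3+3+8=14, FN=4+0+1=5 → 22/41 = 0.53659

0.5366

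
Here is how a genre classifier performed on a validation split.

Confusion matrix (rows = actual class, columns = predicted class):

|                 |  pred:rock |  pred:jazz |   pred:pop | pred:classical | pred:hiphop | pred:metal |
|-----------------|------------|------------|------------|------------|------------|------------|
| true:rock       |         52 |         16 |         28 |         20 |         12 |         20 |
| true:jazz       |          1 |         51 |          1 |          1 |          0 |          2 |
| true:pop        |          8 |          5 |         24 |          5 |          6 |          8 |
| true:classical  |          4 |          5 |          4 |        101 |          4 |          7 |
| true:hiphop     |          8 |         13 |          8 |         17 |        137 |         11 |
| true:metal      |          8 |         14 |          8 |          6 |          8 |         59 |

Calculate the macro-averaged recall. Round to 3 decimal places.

0.630

Per-class recall (TP/(TP+FN)):
  rock: TP=52, FN=16+28+20+12+20=96 → 52/148 = 0.3514
  jazz: TP=51, FN=1+1+1+0+2=5 → 51/56 = 0.9107
  pop: TP=24, FN=8+5+5+6+8=32 → 24/56 = 0.4286
  classical: TP=101, FN=4+5+4+4+7=24 → 101/125 = 0.8080
  hiphop: TP=137, FN=8+13+8+17+11=57 → 137/194 = 0.7062
  metal: TP=59, FN=8+14+8+6+8=44 → 59/103 = 0.5728
Macro-recall = mean = (0.3514 + 0.9107 + 0.4286 + 0.8080 + 0.7062 + 0.5728) / 6 = 0.630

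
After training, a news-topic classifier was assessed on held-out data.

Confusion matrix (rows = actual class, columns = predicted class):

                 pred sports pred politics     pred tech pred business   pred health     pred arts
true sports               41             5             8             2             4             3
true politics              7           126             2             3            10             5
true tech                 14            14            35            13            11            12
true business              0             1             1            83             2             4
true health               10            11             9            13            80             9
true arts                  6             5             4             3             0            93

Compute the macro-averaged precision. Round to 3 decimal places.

0.682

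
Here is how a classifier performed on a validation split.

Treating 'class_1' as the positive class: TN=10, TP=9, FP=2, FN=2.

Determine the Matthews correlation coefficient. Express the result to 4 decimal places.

MCC = (TP·TN − FP·FN) / √((TP+FP)(TP+FN)(TN+FP)(TN+FN))
Numerator = 9·10 − 2·2 = 86
Denominator = √(11·11·12·12) = √17424 = 132.0000
MCC = 86 / 132.0000 = 0.6515

0.6515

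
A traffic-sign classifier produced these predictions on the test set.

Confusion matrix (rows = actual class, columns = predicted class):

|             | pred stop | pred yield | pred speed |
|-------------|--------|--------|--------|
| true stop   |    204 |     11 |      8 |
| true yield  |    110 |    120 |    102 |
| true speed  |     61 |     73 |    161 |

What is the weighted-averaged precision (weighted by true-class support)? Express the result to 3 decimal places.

Per-class precision (TP/(TP+FP)):
  stop: TP=204, FP=110+61=171 → 204/375 = 0.5440
  yield: TP=120, FP=11+73=84 → 120/204 = 0.5882
  speed: TP=161, FP=8+102=110 → 161/271 = 0.5941
Weighted-precision = Σ (supportᵢ/N)·precisionᵢ with N=850: (223/850)·0.5440 + (332/850)·0.5882 + (295/850)·0.5941 = 0.579

0.579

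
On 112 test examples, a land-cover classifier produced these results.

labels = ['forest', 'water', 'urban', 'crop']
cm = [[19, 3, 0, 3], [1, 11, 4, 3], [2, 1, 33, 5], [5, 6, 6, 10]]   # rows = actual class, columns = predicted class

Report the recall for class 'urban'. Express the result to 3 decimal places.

Treat 'urban' as positive and all other classes as negative.
recall = TP/(TP+FN).
urban: TP=33, FN=2+1+5=8 → 33/41 = 0.8049

0.805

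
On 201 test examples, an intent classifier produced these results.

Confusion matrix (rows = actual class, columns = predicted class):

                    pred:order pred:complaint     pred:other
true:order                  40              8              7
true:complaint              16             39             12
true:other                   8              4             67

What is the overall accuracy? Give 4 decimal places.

Accuracy = trace / total = (40+39+67=146) / 201 = 146/201 = 0.7264

0.7264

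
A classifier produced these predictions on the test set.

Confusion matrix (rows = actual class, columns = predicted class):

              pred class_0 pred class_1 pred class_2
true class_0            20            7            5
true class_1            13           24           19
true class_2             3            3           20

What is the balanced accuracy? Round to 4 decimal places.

Balanced accuracy = mean of per-class recall.
  class_0: recall = 20/32 = 0.62500
  class_1: recall = 24/56 = 0.42857
  class_2: recall = 20/26 = 0.76923
Mean = (0.62500 + 0.42857 + 0.76923) / 3 = 0.6076

0.6076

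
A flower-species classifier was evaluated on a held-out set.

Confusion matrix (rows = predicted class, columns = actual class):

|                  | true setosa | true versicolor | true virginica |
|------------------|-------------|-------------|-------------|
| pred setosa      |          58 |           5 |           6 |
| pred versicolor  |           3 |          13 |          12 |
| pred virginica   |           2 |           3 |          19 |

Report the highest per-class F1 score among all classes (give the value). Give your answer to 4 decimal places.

0.8788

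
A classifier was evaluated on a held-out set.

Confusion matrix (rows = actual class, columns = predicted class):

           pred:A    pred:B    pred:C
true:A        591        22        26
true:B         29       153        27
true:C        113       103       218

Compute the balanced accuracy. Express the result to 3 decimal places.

0.720

Balanced accuracy = mean of per-class recall.
  A: recall = 591/639 = 0.9249
  B: recall = 153/209 = 0.7321
  C: recall = 218/434 = 0.5023
Mean = (0.9249 + 0.7321 + 0.5023) / 3 = 0.720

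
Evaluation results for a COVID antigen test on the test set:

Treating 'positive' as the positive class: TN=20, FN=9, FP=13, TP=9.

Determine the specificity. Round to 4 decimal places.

Specificity = TN/(TN+FP) = 20/(20+13) = 0.6061

0.6061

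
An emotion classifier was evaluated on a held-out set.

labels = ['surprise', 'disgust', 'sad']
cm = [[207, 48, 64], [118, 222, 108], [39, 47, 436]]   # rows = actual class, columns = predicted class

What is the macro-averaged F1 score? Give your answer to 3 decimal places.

0.653

Per-class F1 score (2·TP/(2·TP+FP+FN)):
  surprise: TP=207, FP=118+39=157, FN=48+64=112 → 414/683 = 0.6061
  disgust: TP=222, FP=48+47=95, FN=118+108=226 → 444/765 = 0.5804
  sad: TP=436, FP=64+108=172, FN=39+47=86 → 872/1130 = 0.7717
Macro-F1 score = mean = (0.6061 + 0.5804 + 0.7717) / 3 = 0.653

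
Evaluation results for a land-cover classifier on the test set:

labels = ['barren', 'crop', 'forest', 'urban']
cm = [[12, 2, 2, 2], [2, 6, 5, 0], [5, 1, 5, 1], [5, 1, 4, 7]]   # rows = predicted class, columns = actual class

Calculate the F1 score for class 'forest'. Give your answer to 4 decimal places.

0.3571

One-vs-rest for 'forest': TP = diagonal; FP = other classes predicted 'forest'; FN = 'forest' predicted as other.
F1 score = 2·TP/(2·TP+FP+FN).
forest: TP=5, FP=5+1+1=7, FN=2+5+4=11 → 10/28 = 0.35714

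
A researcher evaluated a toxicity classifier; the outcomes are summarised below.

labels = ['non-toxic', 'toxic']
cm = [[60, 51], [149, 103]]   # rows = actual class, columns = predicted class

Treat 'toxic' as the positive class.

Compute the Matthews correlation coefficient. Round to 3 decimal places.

-0.047

MCC = (TP·TN − FP·FN) / √((TP+FP)(TP+FN)(TN+FP)(TN+FN))
Numerator = 103·60 − 51·149 = -1419
Denominator = √(154·252·111·209) = √900306792 = 30005.1128
MCC = -1419 / 30005.1128 = -0.047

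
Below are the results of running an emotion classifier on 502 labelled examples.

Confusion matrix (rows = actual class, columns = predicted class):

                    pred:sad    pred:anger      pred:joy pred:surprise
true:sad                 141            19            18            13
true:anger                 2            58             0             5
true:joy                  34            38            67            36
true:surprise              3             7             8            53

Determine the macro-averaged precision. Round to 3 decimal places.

0.619

Per-class precision (TP/(TP+FP)):
  sad: TP=141, FP=2+34+3=39 → 141/180 = 0.7833
  anger: TP=58, FP=19+38+7=64 → 58/122 = 0.4754
  joy: TP=67, FP=18+0+8=26 → 67/93 = 0.7204
  surprise: TP=53, FP=13+5+36=54 → 53/107 = 0.4953
Macro-precision = mean = (0.7833 + 0.4754 + 0.7204 + 0.4953) / 4 = 0.619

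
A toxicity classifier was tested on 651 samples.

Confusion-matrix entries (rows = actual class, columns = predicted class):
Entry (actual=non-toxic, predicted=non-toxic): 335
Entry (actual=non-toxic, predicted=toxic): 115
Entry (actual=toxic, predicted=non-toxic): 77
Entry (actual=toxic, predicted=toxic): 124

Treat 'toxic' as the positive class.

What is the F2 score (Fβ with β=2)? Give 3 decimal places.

Fβ = (1+β²)·TP / ((1+β²)·TP + β²·FN + FP), with β²=4
= 5·124 / (5·124 + 4·77 + 115) = 0.594

0.594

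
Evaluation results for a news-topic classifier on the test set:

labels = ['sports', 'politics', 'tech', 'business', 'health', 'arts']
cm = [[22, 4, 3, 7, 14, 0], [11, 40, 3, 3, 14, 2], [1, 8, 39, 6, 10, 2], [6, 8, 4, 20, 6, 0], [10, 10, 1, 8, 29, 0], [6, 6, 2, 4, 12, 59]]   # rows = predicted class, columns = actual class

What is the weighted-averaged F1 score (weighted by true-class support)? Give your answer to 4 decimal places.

0.5334

Per-class F1 score (2·TP/(2·TP+FP+FN)):
  sports: TP=22, FP=4+3+7+14+0=28, FN=11+1+6+10+6=34 → 44/106 = 0.41509
  politics: TP=40, FP=11+3+3+14+2=33, FN=4+8+8+10+6=36 → 80/149 = 0.53691
  tech: TP=39, FP=1+8+6+10+2=27, FN=3+3+4+1+2=13 → 78/118 = 0.66102
  business: TP=20, FP=6+8+4+6+0=24, FN=7+3+6+8+4=28 → 40/92 = 0.43478
  health: TP=29, FP=10+10+1+8+0=29, FN=14+14+10+6+12=56 → 58/143 = 0.40559
  arts: TP=59, FP=6+6+2+4+12=30, FN=0+2+2+0+0=4 → 118/152 = 0.77632
Weighted-F1 score = Σ (supportᵢ/N)·F1 scoreᵢ with N=380: (56/380)·0.41509 + (76/380)·0.53691 + (52/380)·0.66102 + (48/380)·0.43478 + (85/380)·0.40559 + (63/380)·0.77632 = 0.5334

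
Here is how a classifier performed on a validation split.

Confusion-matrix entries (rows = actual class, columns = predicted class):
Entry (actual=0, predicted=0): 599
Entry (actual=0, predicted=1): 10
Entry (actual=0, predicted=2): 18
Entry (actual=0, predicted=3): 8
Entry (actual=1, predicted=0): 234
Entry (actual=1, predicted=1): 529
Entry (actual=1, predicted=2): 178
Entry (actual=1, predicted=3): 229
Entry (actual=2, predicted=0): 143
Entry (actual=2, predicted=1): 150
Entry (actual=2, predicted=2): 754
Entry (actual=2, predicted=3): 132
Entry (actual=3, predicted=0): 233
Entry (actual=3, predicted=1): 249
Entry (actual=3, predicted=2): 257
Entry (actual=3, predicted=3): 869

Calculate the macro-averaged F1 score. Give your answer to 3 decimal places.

Per-class F1 score (2·TP/(2·TP+FP+FN)):
  0: TP=599, FP=234+143+233=610, FN=10+18+8=36 → 1198/1844 = 0.6497
  1: TP=529, FP=10+150+249=409, FN=234+178+229=641 → 1058/2108 = 0.5019
  2: TP=754, FP=18+178+257=453, FN=143+150+132=425 → 1508/2386 = 0.6320
  3: TP=869, FP=8+229+132=369, FN=233+249+257=739 → 1738/2846 = 0.6107
Macro-F1 score = mean = (0.6497 + 0.5019 + 0.6320 + 0.6107) / 4 = 0.599

0.599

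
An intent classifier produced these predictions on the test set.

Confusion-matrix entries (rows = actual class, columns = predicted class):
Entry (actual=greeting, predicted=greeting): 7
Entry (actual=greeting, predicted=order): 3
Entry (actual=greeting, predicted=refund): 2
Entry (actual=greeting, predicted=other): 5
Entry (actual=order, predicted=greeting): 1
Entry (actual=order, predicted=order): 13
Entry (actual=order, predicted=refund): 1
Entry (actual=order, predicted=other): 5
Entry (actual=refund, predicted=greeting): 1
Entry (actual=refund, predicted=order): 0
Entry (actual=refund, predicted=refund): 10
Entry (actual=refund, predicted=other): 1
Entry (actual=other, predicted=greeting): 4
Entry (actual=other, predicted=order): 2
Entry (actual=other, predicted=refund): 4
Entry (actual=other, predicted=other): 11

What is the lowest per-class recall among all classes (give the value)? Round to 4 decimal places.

0.4118

Per-class recall (TP/(TP+FN)):
  greeting: TP=7, FN=3+2+5=10 → 7/17 = 0.41176
  order: TP=13, FN=1+1+5=7 → 13/20 = 0.65000
  refund: TP=10, FN=1+0+1=2 → 10/12 = 0.83333
  other: TP=11, FN=4+2+4=10 → 11/21 = 0.52381
Lowest is class 'greeting' with recall = 0.4118.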